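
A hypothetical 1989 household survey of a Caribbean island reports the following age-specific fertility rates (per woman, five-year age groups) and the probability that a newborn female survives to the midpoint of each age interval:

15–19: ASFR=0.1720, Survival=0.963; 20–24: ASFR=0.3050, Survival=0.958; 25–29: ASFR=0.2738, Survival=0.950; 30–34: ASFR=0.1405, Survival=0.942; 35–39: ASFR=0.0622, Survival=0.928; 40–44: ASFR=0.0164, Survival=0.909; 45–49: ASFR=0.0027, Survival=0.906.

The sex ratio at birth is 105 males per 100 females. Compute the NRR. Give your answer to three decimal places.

Proportion female at birth = 100 / (100 + 105) = 0.48780.
Per-age-group product (5 × ASFR × survival probability):
  15–19: 5 × 0.1720 × 0.963 = 0.82818
  20–24: 5 × 0.3050 × 0.958 = 1.46095
  25–29: 5 × 0.2738 × 0.950 = 1.30055
  30–34: 5 × 0.1405 × 0.942 = 0.66176
  35–39: 5 × 0.0622 × 0.928 = 0.28861
  40–44: 5 × 0.0164 × 0.909 = 0.07454
  45–49: 5 × 0.0027 × 0.906 = 0.01223
Sum = 4.62682
NRR = 0.48780 × 4.62682 = 2.25696

2.257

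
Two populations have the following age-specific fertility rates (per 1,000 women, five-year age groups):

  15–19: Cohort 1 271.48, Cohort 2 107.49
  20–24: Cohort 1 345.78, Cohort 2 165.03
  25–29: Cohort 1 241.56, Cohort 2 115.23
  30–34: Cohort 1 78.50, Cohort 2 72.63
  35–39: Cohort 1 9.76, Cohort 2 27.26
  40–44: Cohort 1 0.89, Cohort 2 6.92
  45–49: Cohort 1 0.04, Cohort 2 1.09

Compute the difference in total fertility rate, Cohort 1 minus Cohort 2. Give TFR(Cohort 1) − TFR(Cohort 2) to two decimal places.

Cohort 1:
  Sum of ASFRs = 271.48 + 345.78 + 241.56 + 78.50 + 9.76 + 0.89 + 0.04 = 948.01
  TFR = 5 × 948.01 / 1000 = 4.74005
Cohort 2:
  Sum of ASFRs = 107.49 + 165.03 + 115.23 + 72.63 + 27.26 + 6.92 + 1.09 = 495.65
  TFR = 5 × 495.65 / 1000 = 2.47825
Difference = 4.74005 − 2.47825 = 2.2618

2.26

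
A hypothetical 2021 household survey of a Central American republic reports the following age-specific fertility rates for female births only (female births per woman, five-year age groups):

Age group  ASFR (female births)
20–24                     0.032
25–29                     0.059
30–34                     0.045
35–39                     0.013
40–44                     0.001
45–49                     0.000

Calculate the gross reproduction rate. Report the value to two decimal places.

0.75

Sum of female ASFRs = 0.032 + 0.059 + 0.045 + 0.013 + 0.001 + 0.000 = 0.150
GRR = 5 × 0.150 = 0.75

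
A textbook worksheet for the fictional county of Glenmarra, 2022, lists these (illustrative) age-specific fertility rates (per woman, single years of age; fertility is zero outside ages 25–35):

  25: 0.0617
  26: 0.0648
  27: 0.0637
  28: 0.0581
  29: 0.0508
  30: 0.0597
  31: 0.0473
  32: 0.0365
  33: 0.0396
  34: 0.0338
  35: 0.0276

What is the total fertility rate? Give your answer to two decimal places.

Sum of ASFRs = 0.0617 + 0.0648 + 0.0637 + 0.0581 + 0.0508 + 0.0597 + 0.0473 + 0.0365 + 0.0396 + 0.0338 + 0.0276 = 0.5436
TFR = 0.5436

0.54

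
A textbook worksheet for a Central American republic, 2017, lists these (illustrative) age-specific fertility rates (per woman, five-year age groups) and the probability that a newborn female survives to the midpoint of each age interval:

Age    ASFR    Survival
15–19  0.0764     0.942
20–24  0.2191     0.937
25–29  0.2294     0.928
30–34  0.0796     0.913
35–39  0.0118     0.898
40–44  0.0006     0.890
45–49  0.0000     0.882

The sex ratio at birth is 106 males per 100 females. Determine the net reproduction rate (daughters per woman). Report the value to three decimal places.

1.393

Proportion female at birth = 100 / (100 + 106) = 0.48544.
Weighting each age-specific rate by interval width and survival:
  15–19: 5 × 0.0764 × 0.942 = 0.35984
  20–24: 5 × 0.2191 × 0.937 = 1.02648
  25–29: 5 × 0.2294 × 0.928 = 1.06442
  30–34: 5 × 0.0796 × 0.913 = 0.36337
  35–39: 5 × 0.0118 × 0.898 = 0.05298
  40–44: 5 × 0.0006 × 0.890 = 0.00267
  45–49: 5 × 0.0000 × 0.882 = 0.00000
Sum = 2.86976
NRR = 0.48544 × 2.86976 = 1.39310
NRR > 1, so each generation more than replaces itself.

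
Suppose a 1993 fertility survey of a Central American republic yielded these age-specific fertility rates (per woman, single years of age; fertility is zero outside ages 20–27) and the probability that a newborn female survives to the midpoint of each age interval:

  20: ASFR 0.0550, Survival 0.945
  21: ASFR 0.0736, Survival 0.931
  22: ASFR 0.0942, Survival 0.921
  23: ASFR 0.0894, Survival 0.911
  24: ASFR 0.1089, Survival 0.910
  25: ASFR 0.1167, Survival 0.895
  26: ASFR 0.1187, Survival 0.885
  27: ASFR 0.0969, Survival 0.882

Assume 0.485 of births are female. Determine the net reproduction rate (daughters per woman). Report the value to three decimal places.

0.331

Proportion female at birth = 0.485.
Per-age-group product (1 × ASFR × survival probability):
  20: 1 × 0.0550 × 0.945 = 0.05198
  21: 1 × 0.0736 × 0.931 = 0.06852
  22: 1 × 0.0942 × 0.921 = 0.08676
  23: 1 × 0.0894 × 0.911 = 0.08144
  24: 1 × 0.1089 × 0.910 = 0.09910
  25: 1 × 0.1167 × 0.895 = 0.10445
  26: 1 × 0.1187 × 0.885 = 0.10505
  27: 1 × 0.0969 × 0.882 = 0.08547
Sum = 0.68277
NRR = 0.485 × 0.68277 = 0.33114
An NRR under 1 implies long-run decline under these rates.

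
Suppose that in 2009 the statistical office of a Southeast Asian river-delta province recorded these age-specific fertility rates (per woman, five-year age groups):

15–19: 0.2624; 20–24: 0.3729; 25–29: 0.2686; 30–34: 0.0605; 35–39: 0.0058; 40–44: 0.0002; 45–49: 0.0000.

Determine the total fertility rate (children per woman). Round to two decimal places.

Sum of ASFRs = 0.2624 + 0.3729 + 0.2686 + 0.0605 + 0.0058 + 0.0002 + 0.0000 = 0.9704
TFR = 5 × 0.9704 = 4.852

4.85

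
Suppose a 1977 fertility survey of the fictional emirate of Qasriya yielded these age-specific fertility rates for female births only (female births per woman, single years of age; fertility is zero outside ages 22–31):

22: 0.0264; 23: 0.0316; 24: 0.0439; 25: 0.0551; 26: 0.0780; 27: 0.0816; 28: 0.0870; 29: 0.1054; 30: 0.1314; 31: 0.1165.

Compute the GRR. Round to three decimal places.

0.757

Sum of female ASFRs = 0.0264 + 0.0316 + 0.0439 + 0.0551 + 0.0780 + 0.0816 + 0.0870 + 0.1054 + 0.1314 + 0.1165 = 0.7569
GRR = 0.7569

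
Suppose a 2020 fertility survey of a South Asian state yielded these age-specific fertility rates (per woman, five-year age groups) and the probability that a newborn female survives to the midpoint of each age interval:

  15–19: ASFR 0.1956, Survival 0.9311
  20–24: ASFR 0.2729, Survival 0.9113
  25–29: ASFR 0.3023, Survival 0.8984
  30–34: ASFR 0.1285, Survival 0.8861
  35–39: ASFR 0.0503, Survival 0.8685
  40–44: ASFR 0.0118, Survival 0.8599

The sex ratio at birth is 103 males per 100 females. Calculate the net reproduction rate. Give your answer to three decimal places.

2.143

Proportion female at birth = 100 / (100 + 103) = 0.49261.
Each age group contributes 5 × ASFR × survival:
  15–19: 5 × 0.1956 × 0.9311 = 0.91062
  20–24: 5 × 0.2729 × 0.9113 = 1.24347
  25–29: 5 × 0.3023 × 0.8984 = 1.35793
  30–34: 5 × 0.1285 × 0.8861 = 0.56932
  35–39: 5 × 0.0503 × 0.8685 = 0.21843
  40–44: 5 × 0.0118 × 0.8599 = 0.05073
Sum = 4.35050
NRR = 0.49261 × 4.35050 = 2.14310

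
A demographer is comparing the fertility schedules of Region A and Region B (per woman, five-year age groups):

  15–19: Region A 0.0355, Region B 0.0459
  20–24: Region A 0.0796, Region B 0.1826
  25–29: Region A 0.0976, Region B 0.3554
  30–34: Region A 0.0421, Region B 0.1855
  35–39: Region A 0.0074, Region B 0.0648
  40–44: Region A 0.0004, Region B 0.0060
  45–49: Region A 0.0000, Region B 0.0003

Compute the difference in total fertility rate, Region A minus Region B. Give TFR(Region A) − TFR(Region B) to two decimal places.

Region A:
  Sum of ASFRs = 0.0355 + 0.0796 + 0.0976 + 0.0421 + 0.0074 + 0.0004 + 0.0000 = 0.2626
  TFR = 5 × 0.2626 = 1.313
Region B:
  Sum of ASFRs = 0.0459 + 0.1826 + 0.3554 + 0.1855 + 0.0648 + 0.0060 + 0.0003 = 0.8405
  TFR = 5 × 0.8405 = 4.2025
Difference = 1.313 − 4.2025 = -2.8895

-2.89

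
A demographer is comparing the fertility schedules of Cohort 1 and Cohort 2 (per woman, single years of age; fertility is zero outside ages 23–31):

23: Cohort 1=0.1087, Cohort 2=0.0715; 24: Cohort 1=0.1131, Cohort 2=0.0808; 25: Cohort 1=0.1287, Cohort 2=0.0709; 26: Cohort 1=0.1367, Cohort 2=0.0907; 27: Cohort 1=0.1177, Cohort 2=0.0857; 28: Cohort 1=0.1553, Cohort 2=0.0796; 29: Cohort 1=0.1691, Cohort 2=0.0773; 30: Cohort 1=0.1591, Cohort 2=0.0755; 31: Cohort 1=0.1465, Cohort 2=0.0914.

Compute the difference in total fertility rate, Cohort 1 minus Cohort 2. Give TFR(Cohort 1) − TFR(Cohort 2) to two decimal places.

Cohort 1:
  Sum of ASFRs = 0.1087 + 0.1131 + 0.1287 + 0.1367 + 0.1177 + 0.1553 + 0.1691 + 0.1591 + 0.1465 = 1.2349
  TFR = 1.2349
Cohort 2:
  Sum of ASFRs = 0.0715 + 0.0808 + 0.0709 + 0.0907 + 0.0857 + 0.0796 + 0.0773 + 0.0755 + 0.0914 = 0.7234
  TFR = 0.7234
Difference = 1.2349 − 0.7234 = 0.5115

0.51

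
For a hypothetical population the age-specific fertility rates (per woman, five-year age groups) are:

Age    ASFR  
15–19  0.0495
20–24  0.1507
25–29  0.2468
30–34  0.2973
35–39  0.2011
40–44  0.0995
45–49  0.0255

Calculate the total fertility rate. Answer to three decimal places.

5.352

Sum of ASFRs = 0.0495 + 0.1507 + 0.2468 + 0.2973 + 0.2011 + 0.0995 + 0.0255 = 1.0704
TFR = 5 × 1.0704 = 5.352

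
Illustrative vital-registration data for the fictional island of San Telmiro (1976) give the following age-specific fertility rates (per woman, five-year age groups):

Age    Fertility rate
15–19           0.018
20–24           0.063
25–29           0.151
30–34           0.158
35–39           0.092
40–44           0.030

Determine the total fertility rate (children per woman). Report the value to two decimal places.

Sum of ASFRs = 0.018 + 0.063 + 0.151 + 0.158 + 0.092 + 0.030 = 0.512
TFR = 5 × 0.512 = 2.56

2.56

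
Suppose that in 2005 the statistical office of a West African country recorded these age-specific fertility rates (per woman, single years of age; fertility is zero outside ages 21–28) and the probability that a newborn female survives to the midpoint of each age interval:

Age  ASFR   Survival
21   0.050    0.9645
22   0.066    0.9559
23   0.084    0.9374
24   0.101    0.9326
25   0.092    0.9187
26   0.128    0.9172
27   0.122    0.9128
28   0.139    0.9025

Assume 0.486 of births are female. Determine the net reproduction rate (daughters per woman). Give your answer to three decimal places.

0.351

Proportion female at birth = 0.486.
Weighting each age-specific rate by interval width and survival:
  21: 1 × 0.050 × 0.9645 = 0.04823
  22: 1 × 0.066 × 0.9559 = 0.06309
  23: 1 × 0.084 × 0.9374 = 0.07874
  24: 1 × 0.101 × 0.9326 = 0.09419
  25: 1 × 0.092 × 0.9187 = 0.08452
  26: 1 × 0.128 × 0.9172 = 0.11740
  27: 1 × 0.122 × 0.9128 = 0.11136
  28: 1 × 0.139 × 0.9025 = 0.12545
Sum = 0.72298
NRR = 0.486 × 0.72298 = 0.35137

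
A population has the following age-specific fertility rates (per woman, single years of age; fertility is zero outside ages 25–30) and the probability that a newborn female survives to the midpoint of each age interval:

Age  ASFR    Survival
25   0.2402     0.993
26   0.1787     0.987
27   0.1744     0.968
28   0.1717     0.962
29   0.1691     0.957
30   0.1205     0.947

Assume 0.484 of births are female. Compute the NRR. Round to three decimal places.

0.496

Proportion female at birth = 0.484.
Per-age-group product (1 × ASFR × survival probability):
  25: 1 × 0.2402 × 0.993 = 0.23852
  26: 1 × 0.1787 × 0.987 = 0.17638
  27: 1 × 0.1744 × 0.968 = 0.16882
  28: 1 × 0.1717 × 0.962 = 0.16518
  29: 1 × 0.1691 × 0.957 = 0.16183
  30: 1 × 0.1205 × 0.947 = 0.11411
Sum = 1.02484
NRR = 0.484 × 1.02484 = 0.49602
With NRR below 1 the population is below replacement fertility.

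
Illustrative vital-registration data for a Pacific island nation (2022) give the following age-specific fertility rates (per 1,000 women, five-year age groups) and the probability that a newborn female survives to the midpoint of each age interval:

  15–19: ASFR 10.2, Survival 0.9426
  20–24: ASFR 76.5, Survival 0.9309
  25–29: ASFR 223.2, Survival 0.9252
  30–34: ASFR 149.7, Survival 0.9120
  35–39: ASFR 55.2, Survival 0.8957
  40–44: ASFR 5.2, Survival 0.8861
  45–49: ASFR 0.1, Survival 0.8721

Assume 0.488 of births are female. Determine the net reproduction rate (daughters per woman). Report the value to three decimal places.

1.166

Proportion female at birth = 0.488.
Weighting each age-specific rate by interval width and survival:
  15–19: 5 × 10.2/1000 × 0.9426 = 0.04807
  20–24: 5 × 76.5/1000 × 0.9309 = 0.35607
  25–29: 5 × 223.2/1000 × 0.9252 = 1.03252
  30–34: 5 × 149.7/1000 × 0.9120 = 0.68263
  35–39: 5 × 55.2/1000 × 0.8957 = 0.24721
  40–44: 5 × 5.2/1000 × 0.8861 = 0.02304
  45–49: 5 × 0.1/1000 × 0.8721 = 0.00044
Sum = 2.38998
NRR = 0.488 × 2.38998 = 1.16631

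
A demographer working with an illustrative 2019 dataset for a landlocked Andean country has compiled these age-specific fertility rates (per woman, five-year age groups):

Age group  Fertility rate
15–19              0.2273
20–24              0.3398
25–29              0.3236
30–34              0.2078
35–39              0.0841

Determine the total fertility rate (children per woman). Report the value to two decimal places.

Sum of ASFRs = 0.2273 + 0.3398 + 0.3236 + 0.2078 + 0.0841 = 1.1826
TFR = 5 × 1.1826 = 5.913

5.91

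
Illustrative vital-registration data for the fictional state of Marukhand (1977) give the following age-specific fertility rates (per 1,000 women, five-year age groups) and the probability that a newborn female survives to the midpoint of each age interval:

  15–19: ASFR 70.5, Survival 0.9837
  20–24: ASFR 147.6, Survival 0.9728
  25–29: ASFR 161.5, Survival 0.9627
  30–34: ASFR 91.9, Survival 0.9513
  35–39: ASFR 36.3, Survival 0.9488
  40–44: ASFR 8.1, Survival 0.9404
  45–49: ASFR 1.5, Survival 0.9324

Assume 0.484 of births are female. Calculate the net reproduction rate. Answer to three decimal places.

1.208

Proportion female at birth = 0.484.
Each age group contributes 5 × ASFR × survival:
  15–19: 5 × 70.5/1000 × 0.9837 = 0.34675
  20–24: 5 × 147.6/1000 × 0.9728 = 0.71793
  25–29: 5 × 161.5/1000 × 0.9627 = 0.77738
  30–34: 5 × 91.9/1000 × 0.9513 = 0.43712
  35–39: 5 × 36.3/1000 × 0.9488 = 0.17221
  40–44: 5 × 8.1/1000 × 0.9404 = 0.03809
  45–49: 5 × 1.5/1000 × 0.9324 = 0.00699
Sum = 2.49647
NRR = 0.484 × 2.49647 = 1.20829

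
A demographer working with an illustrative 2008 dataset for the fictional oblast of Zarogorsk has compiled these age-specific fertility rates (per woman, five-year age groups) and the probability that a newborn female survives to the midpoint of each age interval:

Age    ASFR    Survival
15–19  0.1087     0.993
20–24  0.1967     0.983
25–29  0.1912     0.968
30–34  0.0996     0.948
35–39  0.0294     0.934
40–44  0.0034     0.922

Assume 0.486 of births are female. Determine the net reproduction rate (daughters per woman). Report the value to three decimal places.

Proportion female at birth = 0.486.
Weighting each age-specific rate by interval width and survival:
  15–19: 5 × 0.1087 × 0.993 = 0.53970
  20–24: 5 × 0.1967 × 0.983 = 0.96678
  25–29: 5 × 0.1912 × 0.968 = 0.92541
  30–34: 5 × 0.0996 × 0.948 = 0.47210
  35–39: 5 × 0.0294 × 0.934 = 0.13730
  40–44: 5 × 0.0034 × 0.922 = 0.01567
Sum = 3.05696
NRR = 0.486 × 3.05696 = 1.48568
NRR > 1, so each generation more than replaces itself.

1.486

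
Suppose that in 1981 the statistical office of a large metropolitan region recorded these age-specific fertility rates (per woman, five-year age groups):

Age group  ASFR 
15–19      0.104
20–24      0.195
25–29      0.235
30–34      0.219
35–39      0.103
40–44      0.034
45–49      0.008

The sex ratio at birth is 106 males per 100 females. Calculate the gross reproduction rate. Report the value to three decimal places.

Proportion female at birth = 100 / (100 + 106) = 0.48544.
Sum of ASFRs = 0.104 + 0.195 + 0.235 + 0.219 + 0.103 + 0.034 + 0.008 = 0.898
TFR = 5 × 0.898 = 4.49
GRR = 0.48544 × 4.49 = 2.17963

2.180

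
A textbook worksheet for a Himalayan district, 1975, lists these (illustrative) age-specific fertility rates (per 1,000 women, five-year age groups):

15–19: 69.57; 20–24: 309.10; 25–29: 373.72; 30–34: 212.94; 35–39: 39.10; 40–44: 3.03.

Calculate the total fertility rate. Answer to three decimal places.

5.037

Sum of ASFRs = 69.57 + 309.10 + 373.72 + 212.94 + 39.10 + 3.03 = 1007.46
TFR = 5 × 1007.46 / 1000 = 5.0373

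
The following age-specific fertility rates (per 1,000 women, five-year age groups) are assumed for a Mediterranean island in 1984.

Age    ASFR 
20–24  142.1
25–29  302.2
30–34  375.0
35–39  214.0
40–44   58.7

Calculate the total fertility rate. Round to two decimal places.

5.46

Sum of ASFRs = 142.1 + 302.2 + 375.0 + 214.0 + 58.7 = 1092.0
TFR = 5 × 1092.0 / 1000 = 5.46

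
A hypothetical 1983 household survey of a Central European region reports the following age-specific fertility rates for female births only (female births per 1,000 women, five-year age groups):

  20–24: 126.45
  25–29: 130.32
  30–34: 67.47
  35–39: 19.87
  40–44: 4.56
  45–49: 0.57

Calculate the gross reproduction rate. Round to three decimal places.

Sum of female ASFRs = 126.45 + 130.32 + 67.47 + 19.87 + 4.56 + 0.57 = 349.24
GRR = 5 × 349.24 / 1000 = 1.7462

1.746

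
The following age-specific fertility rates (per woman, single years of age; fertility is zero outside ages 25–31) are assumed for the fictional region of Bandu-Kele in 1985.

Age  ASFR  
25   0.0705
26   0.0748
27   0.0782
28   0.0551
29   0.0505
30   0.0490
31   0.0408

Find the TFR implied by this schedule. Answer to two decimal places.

Sum of ASFRs = 0.0705 + 0.0748 + 0.0782 + 0.0551 + 0.0505 + 0.0490 + 0.0408 = 0.4189
TFR = 0.4189

0.42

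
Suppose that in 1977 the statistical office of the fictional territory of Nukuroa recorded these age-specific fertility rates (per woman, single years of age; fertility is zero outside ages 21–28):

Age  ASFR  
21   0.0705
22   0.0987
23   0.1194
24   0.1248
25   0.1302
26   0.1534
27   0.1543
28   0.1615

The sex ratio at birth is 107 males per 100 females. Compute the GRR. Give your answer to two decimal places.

Proportion female at birth = 100 / (100 + 107) = 0.48309.
Sum of ASFRs = 0.0705 + 0.0987 + 0.1194 + 0.1248 + 0.1302 + 0.1534 + 0.1543 + 0.1615 = 1.0128
TFR = 1.0128
GRR = 0.48309 × 1.0128 = 0.48927

0.49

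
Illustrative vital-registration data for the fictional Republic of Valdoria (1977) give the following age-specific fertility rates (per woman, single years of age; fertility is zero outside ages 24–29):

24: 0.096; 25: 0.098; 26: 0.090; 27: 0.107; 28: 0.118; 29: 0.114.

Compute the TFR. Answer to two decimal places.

0.62

Sum of ASFRs = 0.096 + 0.098 + 0.090 + 0.107 + 0.118 + 0.114 = 0.623
TFR = 0.623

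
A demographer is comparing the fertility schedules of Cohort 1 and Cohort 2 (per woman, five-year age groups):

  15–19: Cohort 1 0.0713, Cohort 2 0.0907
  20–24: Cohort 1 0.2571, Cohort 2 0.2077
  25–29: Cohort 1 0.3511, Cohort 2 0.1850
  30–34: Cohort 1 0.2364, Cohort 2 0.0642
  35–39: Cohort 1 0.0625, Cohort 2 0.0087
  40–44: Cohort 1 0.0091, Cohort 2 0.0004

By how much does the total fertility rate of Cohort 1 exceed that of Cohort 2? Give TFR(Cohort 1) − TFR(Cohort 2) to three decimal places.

Cohort 1:
  Sum of ASFRs = 0.0713 + 0.2571 + 0.3511 + 0.2364 + 0.0625 + 0.0091 = 0.9875
  TFR = 5 × 0.9875 = 4.9375
Cohort 2:
  Sum of ASFRs = 0.0907 + 0.2077 + 0.1850 + 0.0642 + 0.0087 + 0.0004 = 0.5567
  TFR = 5 × 0.5567 = 2.7835
Difference = 4.9375 − 2.7835 = 2.154

2.154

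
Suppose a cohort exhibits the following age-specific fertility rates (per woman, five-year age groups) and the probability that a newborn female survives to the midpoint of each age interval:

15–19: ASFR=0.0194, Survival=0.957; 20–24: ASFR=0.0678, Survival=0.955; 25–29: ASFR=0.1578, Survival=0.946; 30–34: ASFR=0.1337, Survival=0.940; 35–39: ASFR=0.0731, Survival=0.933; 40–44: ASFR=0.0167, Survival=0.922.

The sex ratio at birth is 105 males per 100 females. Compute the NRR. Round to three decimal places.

Proportion female at birth = 100 / (100 + 105) = 0.48780.
Survival-weighted fertility by age (5·fₓ·Sₓ):
  15–19: 5 × 0.0194 × 0.957 = 0.09283
  20–24: 5 × 0.0678 × 0.955 = 0.32375
  25–29: 5 × 0.1578 × 0.946 = 0.74639
  30–34: 5 × 0.1337 × 0.940 = 0.62839
  35–39: 5 × 0.0731 × 0.933 = 0.34101
  40–44: 5 × 0.0167 × 0.922 = 0.07699
Sum = 2.20936
NRR = 0.48780 × 2.20936 = 1.07773

1.078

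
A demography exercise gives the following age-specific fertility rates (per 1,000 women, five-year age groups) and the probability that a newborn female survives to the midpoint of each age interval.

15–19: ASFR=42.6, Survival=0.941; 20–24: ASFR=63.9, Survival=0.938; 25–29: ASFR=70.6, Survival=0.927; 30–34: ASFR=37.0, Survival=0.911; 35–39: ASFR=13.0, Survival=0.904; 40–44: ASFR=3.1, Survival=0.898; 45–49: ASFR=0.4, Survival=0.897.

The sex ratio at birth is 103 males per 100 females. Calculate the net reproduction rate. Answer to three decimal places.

Proportion female at birth = 100 / (100 + 103) = 0.49261.
Weighting each age-specific rate by interval width and survival:
  15–19: 5 × 42.6/1000 × 0.941 = 0.20043
  20–24: 5 × 63.9/1000 × 0.938 = 0.29969
  25–29: 5 × 70.6/1000 × 0.927 = 0.32723
  30–34: 5 × 37.0/1000 × 0.911 = 0.16854
  35–39: 5 × 13.0/1000 × 0.904 = 0.05876
  40–44: 5 × 3.1/1000 × 0.898 = 0.01392
  45–49: 5 × 0.4/1000 × 0.897 = 0.00179
Sum = 1.07036
NRR = 0.49261 × 1.07036 = 0.52727

0.527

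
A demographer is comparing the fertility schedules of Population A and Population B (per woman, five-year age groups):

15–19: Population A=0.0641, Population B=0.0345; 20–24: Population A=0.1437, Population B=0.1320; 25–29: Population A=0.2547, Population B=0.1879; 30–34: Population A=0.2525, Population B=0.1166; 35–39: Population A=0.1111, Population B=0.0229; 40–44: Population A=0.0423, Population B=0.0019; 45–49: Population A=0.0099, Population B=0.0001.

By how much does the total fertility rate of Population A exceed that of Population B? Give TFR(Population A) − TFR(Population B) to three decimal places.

1.912

Population A:
  Sum of ASFRs = 0.0641 + 0.1437 + 0.2547 + 0.2525 + 0.1111 + 0.0423 + 0.0099 = 0.8783
  TFR = 5 × 0.8783 = 4.3915
Population B:
  Sum of ASFRs = 0.0345 + 0.1320 + 0.1879 + 0.1166 + 0.0229 + 0.0019 + 0.0001 = 0.4959
  TFR = 5 × 0.4959 = 2.4795
Difference = 4.3915 − 2.4795 = 1.912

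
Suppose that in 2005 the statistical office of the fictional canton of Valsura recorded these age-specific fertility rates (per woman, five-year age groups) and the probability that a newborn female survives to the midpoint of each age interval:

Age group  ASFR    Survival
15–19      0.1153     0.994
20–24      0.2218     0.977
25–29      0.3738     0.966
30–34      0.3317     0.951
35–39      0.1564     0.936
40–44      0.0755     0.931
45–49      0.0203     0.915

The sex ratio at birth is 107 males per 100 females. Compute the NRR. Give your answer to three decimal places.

Proportion female at birth = 100 / (100 + 107) = 0.48309.
Weighting each age-specific rate by interval width and survival:
  15–19: 5 × 0.1153 × 0.994 = 0.57304
  20–24: 5 × 0.2218 × 0.977 = 1.08349
  25–29: 5 × 0.3738 × 0.966 = 1.80545
  30–34: 5 × 0.3317 × 0.951 = 1.57723
  35–39: 5 × 0.1564 × 0.936 = 0.73195
  40–44: 5 × 0.0755 × 0.931 = 0.35145
  45–49: 5 × 0.0203 × 0.915 = 0.09287
Sum = 6.21548
NRR = 0.48309 × 6.21548 = 3.00264

3.003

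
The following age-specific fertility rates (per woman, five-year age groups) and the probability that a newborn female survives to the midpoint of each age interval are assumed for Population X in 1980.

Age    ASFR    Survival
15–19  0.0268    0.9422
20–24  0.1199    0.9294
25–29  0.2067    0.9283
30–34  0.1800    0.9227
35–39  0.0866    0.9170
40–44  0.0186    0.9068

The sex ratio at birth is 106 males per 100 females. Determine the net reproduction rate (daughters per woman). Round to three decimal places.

Proportion female at birth = 100 / (100 + 106) = 0.48544.
Each age group contributes 5 × ASFR × survival:
  15–19: 5 × 0.0268 × 0.9422 = 0.12625
  20–24: 5 × 0.1199 × 0.9294 = 0.55718
  25–29: 5 × 0.2067 × 0.9283 = 0.95940
  30–34: 5 × 0.1800 × 0.9227 = 0.83043
  35–39: 5 × 0.0866 × 0.9170 = 0.39706
  40–44: 5 × 0.0186 × 0.9068 = 0.08433
Sum = 2.95465
NRR = 0.48544 × 2.95465 = 1.43431
With NRR above 1 the population is above replacement fertility.

1.434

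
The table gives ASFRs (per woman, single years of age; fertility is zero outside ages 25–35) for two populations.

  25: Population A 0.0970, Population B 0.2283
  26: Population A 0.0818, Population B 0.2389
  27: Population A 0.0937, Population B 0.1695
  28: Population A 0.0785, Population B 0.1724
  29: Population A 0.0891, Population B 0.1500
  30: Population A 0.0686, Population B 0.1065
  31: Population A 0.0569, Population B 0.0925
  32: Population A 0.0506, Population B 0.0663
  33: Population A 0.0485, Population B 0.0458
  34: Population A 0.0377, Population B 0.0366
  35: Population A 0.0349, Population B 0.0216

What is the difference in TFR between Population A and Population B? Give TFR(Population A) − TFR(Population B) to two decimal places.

Population A:
  Sum of ASFRs = 0.0970 + 0.0818 + 0.0937 + 0.0785 + 0.0891 + 0.0686 + 0.0569 + 0.0506 + 0.0485 + 0.0377 + 0.0349 = 0.7373
  TFR = 0.7373
Population B:
  Sum of ASFRs = 0.2283 + 0.2389 + 0.1695 + 0.1724 + 0.1500 + 0.1065 + 0.0925 + 0.0663 + 0.0458 + 0.0366 + 0.0216 = 1.3284
  TFR = 1.3284
Difference = 0.7373 − 1.3284 = -0.5911

-0.59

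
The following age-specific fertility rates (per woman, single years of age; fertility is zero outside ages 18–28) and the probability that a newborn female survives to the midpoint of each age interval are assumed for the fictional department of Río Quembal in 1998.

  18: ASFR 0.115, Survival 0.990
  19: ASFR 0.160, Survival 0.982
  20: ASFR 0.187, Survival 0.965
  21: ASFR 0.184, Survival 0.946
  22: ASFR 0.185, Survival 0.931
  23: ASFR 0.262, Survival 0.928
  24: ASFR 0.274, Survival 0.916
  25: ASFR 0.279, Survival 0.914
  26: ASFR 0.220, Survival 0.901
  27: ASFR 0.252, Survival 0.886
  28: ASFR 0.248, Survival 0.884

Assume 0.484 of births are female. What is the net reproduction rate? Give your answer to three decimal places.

1.059

Proportion female at birth = 0.484.
Survival-weighted fertility by age (1·fₓ·Sₓ):
  18: 1 × 0.115 × 0.990 = 0.11385
  19: 1 × 0.160 × 0.982 = 0.15712
  20: 1 × 0.187 × 0.965 = 0.18046
  21: 1 × 0.184 × 0.946 = 0.17406
  22: 1 × 0.185 × 0.931 = 0.17224
  23: 1 × 0.262 × 0.928 = 0.24314
  24: 1 × 0.274 × 0.916 = 0.25098
  25: 1 × 0.279 × 0.914 = 0.25501
  26: 1 × 0.220 × 0.901 = 0.19822
  27: 1 × 0.252 × 0.886 = 0.22327
  28: 1 × 0.248 × 0.884 = 0.21923
Sum = 2.18758
NRR = 0.484 × 2.18758 = 1.05879
An NRR exceeding 1 indicates intrinsic growth under these rates.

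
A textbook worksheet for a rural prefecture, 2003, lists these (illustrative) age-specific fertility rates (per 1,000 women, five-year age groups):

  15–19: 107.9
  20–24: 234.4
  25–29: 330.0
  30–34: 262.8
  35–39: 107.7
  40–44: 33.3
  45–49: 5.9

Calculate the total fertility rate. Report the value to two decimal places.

5.41

Sum of ASFRs = 107.9 + 234.4 + 330.0 + 262.8 + 107.7 + 33.3 + 5.9 = 1082.0
TFR = 5 × 1082.0 / 1000 = 5.41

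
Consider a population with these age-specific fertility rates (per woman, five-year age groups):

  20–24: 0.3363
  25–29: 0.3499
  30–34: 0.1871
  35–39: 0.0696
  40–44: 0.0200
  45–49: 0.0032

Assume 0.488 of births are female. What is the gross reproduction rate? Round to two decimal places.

2.36

Proportion female at birth = 0.488.
Sum of ASFRs = 0.3363 + 0.3499 + 0.1871 + 0.0696 + 0.0200 + 0.0032 = 0.9661
TFR = 5 × 0.9661 = 4.8305
GRR = 0.488 × 4.8305 = 2.35728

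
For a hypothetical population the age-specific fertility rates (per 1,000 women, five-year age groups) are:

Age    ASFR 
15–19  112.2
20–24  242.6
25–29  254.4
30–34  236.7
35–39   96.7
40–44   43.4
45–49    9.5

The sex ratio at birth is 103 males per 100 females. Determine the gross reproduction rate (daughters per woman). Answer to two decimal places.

Proportion female at birth = 100 / (100 + 103) = 0.49261.
Sum of ASFRs = 112.2 + 242.6 + 254.4 + 236.7 + 96.7 + 43.4 + 9.5 = 995.5
TFR = 5 × 995.5 / 1000 = 4.9775
GRR = 0.49261 × 4.9775 = 2.45197

2.45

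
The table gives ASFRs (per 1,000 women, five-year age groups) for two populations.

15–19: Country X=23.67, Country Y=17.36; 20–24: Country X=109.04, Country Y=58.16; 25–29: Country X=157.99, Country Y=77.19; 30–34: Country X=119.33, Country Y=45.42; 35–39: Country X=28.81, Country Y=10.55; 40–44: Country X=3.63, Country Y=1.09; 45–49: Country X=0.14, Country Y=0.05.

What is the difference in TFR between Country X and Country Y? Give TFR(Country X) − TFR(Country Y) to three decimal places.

1.164

Country X:
  Sum of ASFRs = 23.67 + 109.04 + 157.99 + 119.33 + 28.81 + 3.63 + 0.14 = 442.61
  TFR = 5 × 442.61 / 1000 = 2.21305
Country Y:
  Sum of ASFRs = 17.36 + 58.16 + 77.19 + 45.42 + 10.55 + 1.09 + 0.05 = 209.82
  TFR = 5 × 209.82 / 1000 = 1.0491
Difference = 2.21305 − 1.0491 = 1.16395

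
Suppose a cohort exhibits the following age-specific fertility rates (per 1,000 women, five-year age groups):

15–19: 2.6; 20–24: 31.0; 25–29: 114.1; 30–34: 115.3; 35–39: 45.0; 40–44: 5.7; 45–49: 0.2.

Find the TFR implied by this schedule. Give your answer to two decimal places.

Sum of ASFRs = 2.6 + 31.0 + 114.1 + 115.3 + 45.0 + 5.7 + 0.2 = 313.9
TFR = 5 × 313.9 / 1000 = 1.5695

1.57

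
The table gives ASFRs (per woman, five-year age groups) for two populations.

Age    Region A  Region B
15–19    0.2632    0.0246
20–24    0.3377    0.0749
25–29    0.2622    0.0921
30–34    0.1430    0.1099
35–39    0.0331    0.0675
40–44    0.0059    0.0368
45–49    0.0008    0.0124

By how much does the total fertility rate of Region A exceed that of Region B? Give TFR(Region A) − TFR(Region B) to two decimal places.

3.14

Region A:
  Sum of ASFRs = 0.2632 + 0.3377 + 0.2622 + 0.1430 + 0.0331 + 0.0059 + 0.0008 = 1.0459
  TFR = 5 × 1.0459 = 5.2295
Region B:
  Sum of ASFRs = 0.0246 + 0.0749 + 0.0921 + 0.1099 + 0.0675 + 0.0368 + 0.0124 = 0.4182
  TFR = 5 × 0.4182 = 2.091
Difference = 5.2295 − 2.091 = 3.1385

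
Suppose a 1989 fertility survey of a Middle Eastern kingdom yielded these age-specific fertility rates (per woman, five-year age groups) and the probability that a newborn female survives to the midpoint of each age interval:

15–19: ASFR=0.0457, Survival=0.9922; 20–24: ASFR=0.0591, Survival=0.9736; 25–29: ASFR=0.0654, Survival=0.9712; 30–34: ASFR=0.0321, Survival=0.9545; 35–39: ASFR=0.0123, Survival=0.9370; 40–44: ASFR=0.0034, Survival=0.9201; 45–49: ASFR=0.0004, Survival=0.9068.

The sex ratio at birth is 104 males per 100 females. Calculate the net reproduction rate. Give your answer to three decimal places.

0.520

Proportion female at birth = 100 / (100 + 104) = 0.49020.
Per-age-group product (5 × ASFR × survival probability):
  15–19: 5 × 0.0457 × 0.9922 = 0.22672
  20–24: 5 × 0.0591 × 0.9736 = 0.28770
  25–29: 5 × 0.0654 × 0.9712 = 0.31758
  30–34: 5 × 0.0321 × 0.9545 = 0.15320
  35–39: 5 × 0.0123 × 0.9370 = 0.05763
  40–44: 5 × 0.0034 × 0.9201 = 0.01564
  45–49: 5 × 0.0004 × 0.9068 = 0.00181
Sum = 1.06028
NRR = 0.49020 × 1.06028 = 0.51975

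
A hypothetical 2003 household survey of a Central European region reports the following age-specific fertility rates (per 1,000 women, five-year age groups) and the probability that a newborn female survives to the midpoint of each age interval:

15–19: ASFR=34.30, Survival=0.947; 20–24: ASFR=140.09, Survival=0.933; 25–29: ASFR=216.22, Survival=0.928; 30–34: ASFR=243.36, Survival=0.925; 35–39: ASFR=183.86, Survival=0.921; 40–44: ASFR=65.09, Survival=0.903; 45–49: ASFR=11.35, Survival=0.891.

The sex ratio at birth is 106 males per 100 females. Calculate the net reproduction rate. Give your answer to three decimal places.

2.008

Proportion female at birth = 100 / (100 + 106) = 0.48544.
Survival-weighted fertility by age (5·fₓ·Sₓ):
  15–19: 5 × 34.30/1000 × 0.947 = 0.16241
  20–24: 5 × 140.09/1000 × 0.933 = 0.65352
  25–29: 5 × 216.22/1000 × 0.928 = 1.00326
  30–34: 5 × 243.36/1000 × 0.925 = 1.12554
  35–39: 5 × 183.86/1000 × 0.921 = 0.84668
  40–44: 5 × 65.09/1000 × 0.903 = 0.29388
  45–49: 5 × 11.35/1000 × 0.891 = 0.05056
Sum = 4.13585
NRR = 0.48544 × 4.13585 = 2.00771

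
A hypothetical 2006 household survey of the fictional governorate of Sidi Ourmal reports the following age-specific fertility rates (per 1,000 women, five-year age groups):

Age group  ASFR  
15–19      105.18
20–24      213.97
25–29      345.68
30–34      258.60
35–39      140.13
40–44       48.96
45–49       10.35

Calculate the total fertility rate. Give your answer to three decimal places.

Sum of ASFRs = 105.18 + 213.97 + 345.68 + 258.60 + 140.13 + 48.96 + 10.35 = 1122.87
TFR = 5 × 1122.87 / 1000 = 5.61435

5.614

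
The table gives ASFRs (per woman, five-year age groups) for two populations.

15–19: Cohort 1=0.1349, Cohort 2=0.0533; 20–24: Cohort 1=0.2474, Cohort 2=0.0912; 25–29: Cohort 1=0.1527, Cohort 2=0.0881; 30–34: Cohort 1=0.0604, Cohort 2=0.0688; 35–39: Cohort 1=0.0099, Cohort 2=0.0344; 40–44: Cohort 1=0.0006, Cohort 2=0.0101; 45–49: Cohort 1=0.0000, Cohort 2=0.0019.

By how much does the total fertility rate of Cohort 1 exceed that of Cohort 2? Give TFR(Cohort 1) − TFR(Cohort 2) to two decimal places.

Cohort 1:
  Sum of ASFRs = 0.1349 + 0.2474 + 0.1527 + 0.0604 + 0.0099 + 0.0006 + 0.0000 = 0.6059
  TFR = 5 × 0.6059 = 3.0295
Cohort 2:
  Sum of ASFRs = 0.0533 + 0.0912 + 0.0881 + 0.0688 + 0.0344 + 0.0101 + 0.0019 = 0.3478
  TFR = 5 × 0.3478 = 1.739
Difference = 3.0295 − 1.739 = 1.2905

1.29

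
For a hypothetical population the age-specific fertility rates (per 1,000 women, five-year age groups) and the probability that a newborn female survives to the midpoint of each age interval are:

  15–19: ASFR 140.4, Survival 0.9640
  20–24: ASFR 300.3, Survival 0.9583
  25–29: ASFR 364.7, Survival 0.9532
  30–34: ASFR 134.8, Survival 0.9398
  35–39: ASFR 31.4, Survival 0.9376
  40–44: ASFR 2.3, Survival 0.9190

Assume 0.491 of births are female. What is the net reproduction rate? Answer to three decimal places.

Proportion female at birth = 0.491.
Weighting each age-specific rate by interval width and survival:
  15–19: 5 × 140.4/1000 × 0.9640 = 0.67673
  20–24: 5 × 300.3/1000 × 0.9583 = 1.43889
  25–29: 5 × 364.7/1000 × 0.9532 = 1.73816
  30–34: 5 × 134.8/1000 × 0.9398 = 0.63343
  35–39: 5 × 31.4/1000 × 0.9376 = 0.14720
  40–44: 5 × 2.3/1000 × 0.9190 = 0.01057
Sum = 4.64498
NRR = 0.491 × 4.64498 = 2.28069
NRR > 1, so each generation more than replaces itself.

2.281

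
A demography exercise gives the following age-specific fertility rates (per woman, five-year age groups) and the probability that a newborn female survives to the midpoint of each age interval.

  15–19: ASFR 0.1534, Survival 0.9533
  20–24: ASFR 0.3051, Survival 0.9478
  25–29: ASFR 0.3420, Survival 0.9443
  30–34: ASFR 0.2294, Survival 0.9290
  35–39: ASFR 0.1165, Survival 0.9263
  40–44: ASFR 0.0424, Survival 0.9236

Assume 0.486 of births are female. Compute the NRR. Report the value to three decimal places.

2.718

Proportion female at birth = 0.486.
Weighting each age-specific rate by interval width and survival:
  15–19: 5 × 0.1534 × 0.9533 = 0.73118
  20–24: 5 × 0.3051 × 0.9478 = 1.44587
  25–29: 5 × 0.3420 × 0.9443 = 1.61475
  30–34: 5 × 0.2294 × 0.9290 = 1.06556
  35–39: 5 × 0.1165 × 0.9263 = 0.53957
  40–44: 5 × 0.0424 × 0.9236 = 0.19580
Sum = 5.59273
NRR = 0.486 × 5.59273 = 2.71807
NRR > 1, so each generation more than replaces itself.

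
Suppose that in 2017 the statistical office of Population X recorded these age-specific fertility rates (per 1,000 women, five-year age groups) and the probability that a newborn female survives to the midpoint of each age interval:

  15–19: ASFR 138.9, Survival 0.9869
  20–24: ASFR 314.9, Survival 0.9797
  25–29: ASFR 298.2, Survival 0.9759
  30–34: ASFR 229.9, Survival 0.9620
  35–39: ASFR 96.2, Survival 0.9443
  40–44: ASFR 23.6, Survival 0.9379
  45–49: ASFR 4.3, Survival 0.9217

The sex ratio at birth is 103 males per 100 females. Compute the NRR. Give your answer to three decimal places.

Proportion female at birth = 100 / (100 + 103) = 0.49261.
Per-age-group product (5 × ASFR × survival probability):
  15–19: 5 × 138.9/1000 × 0.9869 = 0.68540
  20–24: 5 × 314.9/1000 × 0.9797 = 1.54254
  25–29: 5 × 298.2/1000 × 0.9759 = 1.45507
  30–34: 5 × 229.9/1000 × 0.9620 = 1.10582
  35–39: 5 × 96.2/1000 × 0.9443 = 0.45421
  40–44: 5 × 23.6/1000 × 0.9379 = 0.11067
  45–49: 5 × 4.3/1000 × 0.9217 = 0.01982
Sum = 5.37353
NRR = 0.49261 × 5.37353 = 2.64705

2.647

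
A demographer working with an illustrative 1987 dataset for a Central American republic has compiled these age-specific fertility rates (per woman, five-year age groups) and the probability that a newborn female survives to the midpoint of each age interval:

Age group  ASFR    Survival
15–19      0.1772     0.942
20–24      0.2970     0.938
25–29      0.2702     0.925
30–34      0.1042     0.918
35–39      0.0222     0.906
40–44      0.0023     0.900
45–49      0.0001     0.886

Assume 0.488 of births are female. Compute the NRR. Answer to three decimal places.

Proportion female at birth = 0.488.
Survival-weighted fertility by age (5·fₓ·Sₓ):
  15–19: 5 × 0.1772 × 0.942 = 0.83461
  20–24: 5 × 0.2970 × 0.938 = 1.39293
  25–29: 5 × 0.2702 × 0.925 = 1.24968
  30–34: 5 × 0.1042 × 0.918 = 0.47828
  35–39: 5 × 0.0222 × 0.906 = 0.10057
  40–44: 5 × 0.0023 × 0.900 = 0.01035
  45–49: 5 × 0.0001 × 0.886 = 0.00044
Sum = 4.06686
NRR = 0.488 × 4.06686 = 1.98463
With NRR above 1 the population is above replacement fertility.

1.985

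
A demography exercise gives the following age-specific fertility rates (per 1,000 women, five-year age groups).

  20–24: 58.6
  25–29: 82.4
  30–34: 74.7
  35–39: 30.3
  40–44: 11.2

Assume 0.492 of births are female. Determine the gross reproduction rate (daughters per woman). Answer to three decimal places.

0.633

Proportion female at birth = 0.492.
Sum of ASFRs = 58.6 + 82.4 + 74.7 + 30.3 + 11.2 = 257.2
TFR = 5 × 257.2 / 1000 = 1.286
GRR = 0.492 × 1.286 = 0.63271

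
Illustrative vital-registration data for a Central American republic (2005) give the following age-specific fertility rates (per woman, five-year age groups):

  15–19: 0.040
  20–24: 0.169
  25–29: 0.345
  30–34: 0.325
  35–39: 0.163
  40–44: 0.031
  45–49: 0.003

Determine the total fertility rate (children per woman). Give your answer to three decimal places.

Sum of ASFRs = 0.040 + 0.169 + 0.345 + 0.325 + 0.163 + 0.031 + 0.003 = 1.076
TFR = 5 × 1.076 = 5.38

5.380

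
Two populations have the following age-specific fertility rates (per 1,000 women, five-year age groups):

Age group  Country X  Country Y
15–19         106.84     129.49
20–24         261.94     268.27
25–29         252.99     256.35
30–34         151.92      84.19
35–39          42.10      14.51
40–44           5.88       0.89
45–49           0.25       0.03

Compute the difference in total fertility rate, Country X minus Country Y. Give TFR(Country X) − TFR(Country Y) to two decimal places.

Country X:
  Sum of ASFRs = 106.84 + 261.94 + 252.99 + 151.92 + 42.10 + 5.88 + 0.25 = 821.92
  TFR = 5 × 821.92 / 1000 = 4.1096
Country Y:
  Sum of ASFRs = 129.49 + 268.27 + 256.35 + 84.19 + 14.51 + 0.89 + 0.03 = 753.73
  TFR = 5 × 753.73 / 1000 = 3.76865
Difference = 4.1096 − 3.76865 = 0.34095

0.34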